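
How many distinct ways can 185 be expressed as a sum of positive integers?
1071823774337

p(n) counts ways to write n as a sum of positive integers (order ignored).
Euler's pentagonal recurrence: p(k) = p(k-1) + p(k-2) - p(k-5) - p(k-7) + p(k-12) + p(k-15) - ... (offsets j(3j∓1)/2, signs ++--, p(0)=1, p(<0)=0).
DP table for k = 0..184: p(0)=1, p(1)=1, p(2)=2, p(3)=3, p(4)=5, p(5)=7, p(6)=11, p(7)=15, p(8)=22, p(9)=30, p(10)=42, p(11)=56, p(12)=77, p(13)=101, p(14)=135, p(15)=176, p(16)=231, p(17)=297, p(18)=385, p(19)=490, p(20)=627, p(21)=792, p(22)=1002, p(23)=1255, p(24)=1575, p(25)=1958, p(26)=2436, p(27)=3010, p(28)=3718, p(29)=4565, p(30)=5604, p(31)=6842, p(32)=8349, p(33)=10143, p(34)=12310, p(35)=14883, p(36)=17977, p(37)=21637, p(38)=26015, p(39)=31185, p(40)=37338, p(41)=44583, p(42)=53174, p(43)=63261, p(44)=75175, p(45)=89134, p(46)=105558, p(47)=124754, p(48)=147273, p(49)=173525, p(50)=204226, p(51)=239943, p(52)=281589, p(53)=329931, p(54)=386155, p(55)=451276, p(56)=526823, p(57)=614154, p(58)=715220, p(59)=831820, p(60)=966467, p(61)=1121505, p(62)=1300156, p(63)=1505499, p(64)=1741630, p(65)=2012558, p(66)=2323520, p(67)=2679689, p(68)=3087735, p(69)=3554345, p(70)=4087968, p(71)=4697205, p(72)=5392783, p(73)=6185689, p(74)=7089500, p(75)=8118264, p(76)=9289091, p(77)=10619863, p(78)=12132164, p(79)=13848650, p(80)=15796476, p(81)=18004327, p(82)=20506255, p(83)=23338469, p(84)=26543660, p(85)=30167357, p(86)=34262962, p(87)=38887673, p(88)=44108109, p(89)=49995925, p(90)=56634173, p(91)=64112359, p(92)=72533807, p(93)=82010177, p(94)=92669720, p(95)=104651419, p(96)=118114304, p(97)=133230930, p(98)=150198136, p(99)=169229875, p(100)=190569292, p(101)=214481126, p(102)=241265379, p(103)=271248950, p(104)=304801365, p(105)=342325709, p(106)=384276336, p(107)=431149389, p(108)=483502844, p(109)=541946240, p(110)=607163746, p(111)=679903203, p(112)=761002156, p(113)=851376628, p(114)=952050665, p(115)=1064144451, p(116)=1188908248, p(117)=1327710076, p(118)=1482074143, p(119)=1653668665, p(120)=1844349560, p(121)=2056148051, p(122)=2291320912, p(123)=2552338241, p(124)=2841940500, p(125)=3163127352, p(126)=3519222692, p(127)=3913864295, p(128)=4351078600, p(129)=4835271870, p(130)=5371315400, p(131)=5964539504, p(132)=6620830889, p(133)=7346629512, p(134)=8149040695, p(135)=9035836076, p(136)=10015581680, p(137)=11097645016, p(138)=12292341831, p(139)=13610949895, p(140)=15065878135, p(141)=16670689208, p(142)=18440293320, p(143)=20390982757, p(144)=22540654445, p(145)=24908858009, p(146)=27517052599, p(147)=30388671978, p(148)=33549419497, p(149)=37027355200, p(150)=40853235313, p(151)=45060624582, p(152)=49686288421, p(153)=54770336324, p(154)=60356673280, p(155)=66493182097, p(156)=73232243759, p(157)=80630964769, p(158)=88751778802, p(159)=97662728555, p(160)=107438159466, p(161)=118159068427, p(162)=129913904637, p(163)=142798995930, p(164)=156919475295, p(165)=172389800255, p(166)=189334822579, p(167)=207890420102, p(168)=228204732751, p(169)=250438925115, p(170)=274768617130, p(171)=301384802048, p(172)=330495499613, p(173)=362326859895, p(174)=397125074750, p(175)=435157697830, p(176)=476715857290, p(177)=522115831195, p(178)=571701605655, p(179)=625846753120, p(180)=684957390936, p(181)=749474411781, p(182)=819876908323, p(183)=896684817527, p(184)=980462880430.
Final step: p(185) = p(184) + p(183) - p(180) - p(178) + p(173) + p(170) - p(163) - p(159) + p(150) + p(145) - p(134) - p(128) + p(115) + p(108) - p(93) - p(85) + p(68) + p(59) - p(40) - p(30) + p(9)
= 980462880430 + 896684817527 - 684957390936 - 571701605655 + 362326859895 + 274768617130 - 142798995930 - 97662728555 + 40853235313 + 24908858009 - 8149040695 - 4351078600 + 1064144451 + 483502844 - 82010177 - 30167357 + 3087735 + 831820 - 37338 - 5604 + 30
= 1071823774337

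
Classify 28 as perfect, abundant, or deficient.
perfect

Proper divisors of 28: sum = 1 + 2 + 4 + 7 + 14 = 28
Since 28 = 28, 28 is perfect.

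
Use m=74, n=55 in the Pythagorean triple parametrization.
(2451, 8140, 8501)

Euclid's formula: a = m² - n², b = 2mn, c = m² + n²
m = 74, n = 55
a = 74² - 55² = 5476 - 3025 = 2451
b = 2 × 74 × 55 = 8140
c = 74² + 55² = 5476 + 3025 = 8501
Verification: 2451² + 8140² = 6007401 + 66259600 = 72267001 = 8501² ✓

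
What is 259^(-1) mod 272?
251

gcd(259, 272) = 1, so the inverse exists.
Extended Euclidean algorithm on (272, 259):
272 = 1 × 259 + 13  ⟹  13 = (1)·272 + (-1)·259
259 = 19 × 13 + 12  ⟹  12 = (-19)·272 + (20)·259
13 = 1 × 12 + 1  ⟹  1 = (20)·272 + (-21)·259
So (-21)·259 ≡ 1 (mod 272), i.e. 259^(-1) ≡ -21 ≡ 251 (mod 272).
Check: 259 × 251 = 65009 ≡ 1 (mod 272)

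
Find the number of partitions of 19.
490

p(n) counts ways to write n as a sum of positive integers (order ignored).
Euler's pentagonal recurrence: p(k) = p(k-1) + p(k-2) - p(k-5) - p(k-7) + p(k-12) + p(k-15) - ... (offsets j(3j∓1)/2, signs ++--, p(0)=1, p(<0)=0).
DP table for k = 0..18: p(0)=1, p(1)=1, p(2)=2, p(3)=3, p(4)=5, p(5)=7, p(6)=11, p(7)=15, p(8)=22, p(9)=30, p(10)=42, p(11)=56, p(12)=77, p(13)=101, p(14)=135, p(15)=176, p(16)=231, p(17)=297, p(18)=385.
Final step: p(19) = p(18) + p(17) - p(14) - p(12) + p(7) + p(4)
= 385 + 297 - 135 - 77 + 15 + 5
= 490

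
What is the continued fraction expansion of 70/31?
[2; 3, 1, 7]

Euclidean algorithm steps:
70 = 2 × 31 + 8
31 = 3 × 8 + 7
8 = 1 × 7 + 1
7 = 7 × 1 + 0
Continued fraction: [2; 3, 1, 7]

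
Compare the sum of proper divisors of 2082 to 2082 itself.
abundant

Proper divisors of 2082: sum = 1 + 2 + 3 + 6 + 347 + 694 + 1041 = 2094
Since 2094 > 2082, 2082 is abundant.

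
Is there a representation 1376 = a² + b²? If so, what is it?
Not possible

Factorization: 1376 = 2^5 × 43
By Fermat: n is sum of two squares iff every prime p ≡ 3 (mod 4) appears to even power.
Prime(s) ≡ 3 (mod 4) with odd exponent: [(43, 1)]
Therefore 1376 cannot be expressed as a² + b².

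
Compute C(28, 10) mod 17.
11

Using Lucas' theorem:
Write n=28 and k=10 in base 17:
n in base 17: [1, 11]
k in base 17: [0, 10]
C(28,10) mod 17 = ∏ C(n_i, k_i) mod 17
Digit binomials (mod 17): C(1,0) = 1; C(11,10) = 11
Product: 1 × 11 = 11 ≡ 11 (mod 17)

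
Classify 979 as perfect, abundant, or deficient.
deficient

Proper divisors of 979: sum = 1 + 11 + 89 = 101
Since 101 < 979, 979 is deficient.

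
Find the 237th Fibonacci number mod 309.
53

Matrix identity: Q^n = [[F_(n+1), F_n], [F_n, F_(n-1)]] with Q = [[1,1],[1,0]].
n = 237 = 11101101₂. Square-and-multiply, entries mod 309:
Q^1 = [[1,1],[1,0]]
Q^3 = (Q^1)²·Q = [[3,2],[2,1]]
Q^7 = (Q^3)²·Q = [[21,13],[13,8]]
Q^14 = (Q^7)² = [[301,68],[68,233]]
Q^29 = (Q^14)²·Q = [[212,53],[53,159]]
Q^59 = (Q^29)²·Q = [[54,167],[167,196]]
Q^118 = (Q^59)² = [[214,35],[35,179]]
Q^237 = (Q^118)²·Q = [[212,53],[53,159]]
F_237 mod 309 = Q^237[0][1] = 53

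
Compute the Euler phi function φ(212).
104

212 = 2^2 × 53
φ(n) = n × ∏(1 - 1/p) for each prime p dividing n
φ(212) = 212 × (1 - 1/2) × (1 - 1/53) = 104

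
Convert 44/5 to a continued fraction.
[8; 1, 4]

Euclidean algorithm steps:
44 = 8 × 5 + 4
5 = 1 × 4 + 1
4 = 4 × 1 + 0
Continued fraction: [8; 1, 4]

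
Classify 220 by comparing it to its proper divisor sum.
abundant

Proper divisors of 220: sum = 1 + 2 + 4 + 5 + 10 + 11 + 20 + 22 + 44 + 55 + 110 = 284
Since 284 > 220, 220 is abundant.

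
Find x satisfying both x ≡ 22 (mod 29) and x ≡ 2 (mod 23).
370

Using Chinese Remainder Theorem:
M = 29 × 23 = 667
M1 = 23, M2 = 29
y1 = 23^(-1) mod 29 = 24
y2 = 29^(-1) mod 23 = 4
x = (22×23×24 + 2×29×4) mod 667 = 370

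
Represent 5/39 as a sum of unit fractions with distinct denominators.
1/8 + 1/312

Greedy algorithm:
5/39: ceiling(39/5) = 8, use 1/8
1/312: ceiling(312/1) = 312, use 1/312
Result: 5/39 = 1/8 + 1/312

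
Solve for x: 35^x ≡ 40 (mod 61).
35

Baby-step giant-step with step n = ⌈√61⌉ = 8.
Baby steps 35^j mod 61 (j:value) for j=0..7: 0:1, 1:35, 2:5, 3:53, 4:25, 5:21, 6:3, 7:44.
Giant-step multiplier: 35^(-8) ≡ 35^(60-8) = 35^52 ≡ 57 (mod 61).
Giant steps γ_i = 40·57^i mod 61: γ_0=40, γ_1=23, γ_2=30, γ_3=2, γ_4=53 (in table at j=3).
x = i·n + j = 4·8 + 3 = 35.
Check: 35^35 ≡ 40 (mod 61).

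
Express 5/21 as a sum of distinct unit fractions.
1/5 + 1/27 + 1/945

Greedy algorithm:
5/21: ceiling(21/5) = 5, use 1/5
4/105: ceiling(105/4) = 27, use 1/27
1/945: ceiling(945/1) = 945, use 1/945
Result: 5/21 = 1/5 + 1/27 + 1/945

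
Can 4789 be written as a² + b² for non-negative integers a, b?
42² + 55² (a=42, b=55)

Factorization: 4789 = 4789
By Fermat: n is sum of two squares iff every prime p ≡ 3 (mod 4) appears to even power.
All primes ≡ 3 (mod 4) appear to even power.
Search a = 0, 1, 2, … for 4789 - a² a perfect square: first hit at a = 42: 4789 - 1764 = 3025 = 55².
4789 = 42² + 55² = 1764 + 3025 ✓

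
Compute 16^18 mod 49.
22

Repeated squaring. Binary of 18 = 10010.
16^1 ≡ 16 (mod 49); 16^2 ≡ 11 (mod 49); 16^4 ≡ 23 (mod 49); 16^8 ≡ 39 (mod 49); 16^16 ≡ 2 (mod 49)
16^18 = 16^2 × 16^16 ≡ 22 (mod 49)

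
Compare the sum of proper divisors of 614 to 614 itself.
deficient

Proper divisors of 614: sum = 1 + 2 + 307 = 310
Since 310 < 614, 614 is deficient.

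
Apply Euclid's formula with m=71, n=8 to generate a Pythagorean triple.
(4977, 1136, 5105)

Euclid's formula: a = m² - n², b = 2mn, c = m² + n²
m = 71, n = 8
a = 71² - 8² = 5041 - 64 = 4977
b = 2 × 71 × 8 = 1136
c = 71² + 8² = 5041 + 64 = 5105
Verification: 4977² + 1136² = 24770529 + 1290496 = 26061025 = 5105² ✓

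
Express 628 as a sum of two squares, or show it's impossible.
12² + 22² (a=12, b=22)

Factorization: 628 = 2^2 × 157
By Fermat: n is sum of two squares iff every prime p ≡ 3 (mod 4) appears to even power.
All primes ≡ 3 (mod 4) appear to even power.
Search a = 0, 1, 2, … for 628 - a² a perfect square: first hit at a = 12: 628 - 144 = 484 = 22².
628 = 12² + 22² = 144 + 484 ✓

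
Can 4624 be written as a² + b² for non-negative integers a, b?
0² + 68² (a=0, b=68)

Factorization: 4624 = 2^4 × 17^2
By Fermat: n is sum of two squares iff every prime p ≡ 3 (mod 4) appears to even power.
All primes ≡ 3 (mod 4) appear to even power.
Search a = 0, 1, 2, … for 4624 - a² a perfect square: first hit at a = 0: 4624 - 0 = 4624 = 68².
4624 = 0² + 68² = 0 + 4624 ✓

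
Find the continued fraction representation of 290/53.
[5; 2, 8, 3]

Euclidean algorithm steps:
290 = 5 × 53 + 25
53 = 2 × 25 + 3
25 = 8 × 3 + 1
3 = 3 × 1 + 0
Continued fraction: [5; 2, 8, 3]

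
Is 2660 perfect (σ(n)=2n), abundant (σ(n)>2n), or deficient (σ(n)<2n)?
abundant

Proper divisors of 2660: sum = 1 + 2 + 4 + 5 + 7 + 10 + 14 + 19 + ... + 380 + 532 + 665 + 1330 (23 divisors) = 4060
Since 4060 > 2660, 2660 is abundant.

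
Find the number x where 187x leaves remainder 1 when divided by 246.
25

gcd(187, 246) = 1, so the inverse exists.
Extended Euclidean algorithm on (246, 187):
246 = 1 × 187 + 59  ⟹  59 = (1)·246 + (-1)·187
187 = 3 × 59 + 10  ⟹  10 = (-3)·246 + (4)·187
59 = 5 × 10 + 9  ⟹  9 = (16)·246 + (-21)·187
10 = 1 × 9 + 1  ⟹  1 = (-19)·246 + (25)·187
So (25)·187 ≡ 1 (mod 246), i.e. 187^(-1) ≡ 25 (mod 246).
Check: 187 × 25 = 4675 ≡ 1 (mod 246)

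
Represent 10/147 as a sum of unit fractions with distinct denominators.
1/15 + 1/735

Greedy algorithm:
10/147: ceiling(147/10) = 15, use 1/15
1/735: ceiling(735/1) = 735, use 1/735
Result: 10/147 = 1/15 + 1/735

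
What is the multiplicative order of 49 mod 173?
86

173 is prime, so ord(49) divides φ(173) = 172.
Divisors of 172: 1, 2, 4, 43, 86, 172.
Repeated squaring: 49^1 ≡ 49, 49^2 ≡ 152, 49^4 ≡ 95, 49^8 ≡ 29, 49^16 ≡ 149, 49^32 ≡ 57, 49^64 ≡ 135, 49^128 ≡ 60 (mod 173).
Test 49^d mod 173 for each divisor d in increasing order:
49^1 ≡ 49
49^2 ≡ 152
49^4 ≡ 95
49^43 = 49^32·49^8·49^2·49^1 ≡ 172
49^86 = 49^64·49^16·49^4·49^2 ≡ 1  ← first divisor giving 1
The order is 86.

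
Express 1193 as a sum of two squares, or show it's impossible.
13² + 32² (a=13, b=32)

Factorization: 1193 = 1193
By Fermat: n is sum of two squares iff every prime p ≡ 3 (mod 4) appears to even power.
All primes ≡ 3 (mod 4) appear to even power.
Search a = 0, 1, 2, … for 1193 - a² a perfect square: first hit at a = 13: 1193 - 169 = 1024 = 32².
1193 = 13² + 32² = 169 + 1024 ✓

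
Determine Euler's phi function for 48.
16

48 = 2^4 × 3
φ(n) = n × ∏(1 - 1/p) for each prime p dividing n
φ(48) = 48 × (1 - 1/2) × (1 - 1/3) = 16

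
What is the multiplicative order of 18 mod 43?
42

43 is prime, so ord(18) divides φ(43) = 42.
Divisors of 42: 1, 2, 3, 6, 7, 14, 21, 42.
Repeated squaring: 18^1 ≡ 18, 18^2 ≡ 23, 18^4 ≡ 13, 18^8 ≡ 40, 18^16 ≡ 9, 18^32 ≡ 38 (mod 43).
Test 18^d mod 43 for each divisor d in increasing order:
18^1 ≡ 18
18^2 ≡ 23
18^3 = 18^2·18^1 ≡ 27
18^6 = 18^4·18^2 ≡ 41
18^7 = 18^4·18^2·18^1 ≡ 7
18^14 = 18^8·18^4·18^2 ≡ 6
18^21 = 18^16·18^4·18^1 ≡ 42
18^42 = 18^32·18^8·18^2 ≡ 1  ← first divisor giving 1
The order is 42.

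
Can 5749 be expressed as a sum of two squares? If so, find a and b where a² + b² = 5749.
50² + 57² (a=50, b=57)

Factorization: 5749 = 5749
By Fermat: n is sum of two squares iff every prime p ≡ 3 (mod 4) appears to even power.
All primes ≡ 3 (mod 4) appear to even power.
Search a = 0, 1, 2, … for 5749 - a² a perfect square: first hit at a = 50: 5749 - 2500 = 3249 = 57².
5749 = 50² + 57² = 2500 + 3249 ✓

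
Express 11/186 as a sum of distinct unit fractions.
1/17 + 1/3162

Greedy algorithm:
11/186: ceiling(186/11) = 17, use 1/17
1/3162: ceiling(3162/1) = 3162, use 1/3162
Result: 11/186 = 1/17 + 1/3162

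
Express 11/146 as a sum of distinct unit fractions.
1/14 + 1/256 + 1/130816

Greedy algorithm:
11/146: ceiling(146/11) = 14, use 1/14
2/511: ceiling(511/2) = 256, use 1/256
1/130816: ceiling(130816/1) = 130816, use 1/130816
Result: 11/146 = 1/14 + 1/256 + 1/130816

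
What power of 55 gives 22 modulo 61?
28

Baby-step giant-step with step n = ⌈√61⌉ = 8.
Baby steps 55^j mod 61 (j:value) for j=0..7: 0:1, 1:55, 2:36, 3:28, 4:15, 5:32, 6:52, 7:54.
Giant-step multiplier: 55^(-8) ≡ 55^(60-8) = 55^52 ≡ 16 (mod 61).
Giant steps γ_i = 22·16^i mod 61: γ_0=22, γ_1=47, γ_2=20, γ_3=15 (in table at j=4).
x = i·n + j = 3·8 + 4 = 28.
Check: 55^28 ≡ 22 (mod 61).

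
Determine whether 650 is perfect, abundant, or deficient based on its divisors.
abundant

Proper divisors of 650: sum = 1 + 2 + 5 + 10 + 13 + 25 + 26 + 50 + 65 + 130 + 325 = 652
Since 652 > 650, 650 is abundant.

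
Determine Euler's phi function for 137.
136

137 = 137
φ(n) = n × ∏(1 - 1/p) for each prime p dividing n
φ(137) = 137 × (1 - 1/137) = 136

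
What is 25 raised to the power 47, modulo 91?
51

Repeated squaring. Binary of 47 = 101111.
25^1 ≡ 25 (mod 91); 25^2 ≡ 79 (mod 91); 25^4 ≡ 53 (mod 91); 25^8 ≡ 79 (mod 91); 25^16 ≡ 53 (mod 91); 25^32 ≡ 79 (mod 91)
25^47 = 25^1 × 25^2 × 25^4 × 25^8 × 25^32 ≡ 51 (mod 91)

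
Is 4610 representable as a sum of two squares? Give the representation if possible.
11² + 67² (a=11, b=67)

Factorization: 4610 = 2 × 5 × 461
By Fermat: n is sum of two squares iff every prime p ≡ 3 (mod 4) appears to even power.
All primes ≡ 3 (mod 4) appear to even power.
Search a = 0, 1, 2, … for 4610 - a² a perfect square: first hit at a = 11: 4610 - 121 = 4489 = 67².
4610 = 11² + 67² = 121 + 4489 ✓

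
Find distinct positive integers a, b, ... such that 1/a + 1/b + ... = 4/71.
1/18 + 1/1278

Greedy algorithm:
4/71: ceiling(71/4) = 18, use 1/18
1/1278: ceiling(1278/1) = 1278, use 1/1278
Result: 4/71 = 1/18 + 1/1278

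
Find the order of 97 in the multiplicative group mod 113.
14

113 is prime, so ord(97) divides φ(113) = 112.
Divisors of 112: 1, 2, 4, 7, 8, 14, 16, 28, 56, 112.
Repeated squaring: 97^1 ≡ 97, 97^2 ≡ 30, 97^4 ≡ 109, 97^8 ≡ 16, 97^16 ≡ 30, 97^32 ≡ 109, 97^64 ≡ 16 (mod 113).
Test 97^d mod 113 for each divisor d in increasing order:
97^1 ≡ 97
97^2 ≡ 30
97^4 ≡ 109
97^7 = 97^4·97^2·97^1 ≡ 112
97^8 ≡ 16
97^14 = 97^8·97^4·97^2 ≡ 1  ← first divisor giving 1
The order is 14.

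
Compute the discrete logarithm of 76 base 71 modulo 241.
15

Baby-step giant-step with step n = ⌈√241⌉ = 16.
Baby steps 71^j mod 241 (j:value) for j=0..15: 0:1, 1:71, 2:221, 3:26, 4:159, 5:203, 6:194, 7:37, 8:217, 9:224, 10:239, 11:99, 12:40, 13:189, 14:164, 15:76.
h = 76 is already in the table at j=15, so x = 15.
Check: 71^15 ≡ 76 (mod 241).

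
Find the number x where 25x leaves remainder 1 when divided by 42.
37

gcd(25, 42) = 1, so the inverse exists.
Extended Euclidean algorithm on (42, 25):
42 = 1 × 25 + 17  ⟹  17 = (1)·42 + (-1)·25
25 = 1 × 17 + 8  ⟹  8 = (-1)·42 + (2)·25
17 = 2 × 8 + 1  ⟹  1 = (3)·42 + (-5)·25
So (-5)·25 ≡ 1 (mod 42), i.e. 25^(-1) ≡ -5 ≡ 37 (mod 42).
Check: 25 × 37 = 925 ≡ 1 (mod 42)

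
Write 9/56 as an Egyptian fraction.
1/7 + 1/56

Greedy algorithm:
9/56: ceiling(56/9) = 7, use 1/7
1/56: ceiling(56/1) = 56, use 1/56
Result: 9/56 = 1/7 + 1/56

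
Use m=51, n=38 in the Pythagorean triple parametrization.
(1157, 3876, 4045)

Euclid's formula: a = m² - n², b = 2mn, c = m² + n²
m = 51, n = 38
a = 51² - 38² = 2601 - 1444 = 1157
b = 2 × 51 × 38 = 3876
c = 51² + 38² = 2601 + 1444 = 4045
Verification: 1157² + 3876² = 1338649 + 15023376 = 16362025 = 4045² ✓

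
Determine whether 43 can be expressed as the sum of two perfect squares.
Not possible

Factorization: 43 = 43
By Fermat: n is sum of two squares iff every prime p ≡ 3 (mod 4) appears to even power.
Prime(s) ≡ 3 (mod 4) with odd exponent: [(43, 1)]
Therefore 43 cannot be expressed as a² + b².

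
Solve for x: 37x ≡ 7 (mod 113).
x ≡ 46 (mod 113)

gcd(37, 113) = 1, which divides 7, so solutions exist.
Find 37^(-1) mod 113 by the extended Euclidean algorithm:
113 = 3 × 37 + 2  ⟹  2 = (1)·113 + (-3)·37
37 = 18 × 2 + 1  ⟹  1 = (-18)·113 + (55)·37
So (55)·37 ≡ 1 (mod 113), i.e. 37^(-1) ≡ 55 (mod 113).
x ≡ 55 × 7 = 385 ≡ 46 (mod 113).
Check: 37 × 46 = 1702 ≡ 7 (mod 113).
Unique solution: x ≡ 46 (mod 113)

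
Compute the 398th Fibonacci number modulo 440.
329

Matrix identity: Q^n = [[F_(n+1), F_n], [F_n, F_(n-1)]] with Q = [[1,1],[1,0]].
n = 398 = 110001110₂. Square-and-multiply, entries mod 440:
Q^1 = [[1,1],[1,0]]
Q^3 = (Q^1)²·Q = [[3,2],[2,1]]
Q^6 = (Q^3)² = [[13,8],[8,5]]
Q^12 = (Q^6)² = [[233,144],[144,89]]
Q^24 = (Q^12)² = [[225,168],[168,57]]
Q^49 = (Q^24)²·Q = [[385,89],[89,296]]
Q^99 = (Q^49)²·Q = [[275,386],[386,329]]
Q^199 = (Q^99)²·Q = [[165,221],[221,384]]
Q^398 = (Q^199)² = [[386,329],[329,57]]
F_398 mod 440 = Q^398[0][1] = 329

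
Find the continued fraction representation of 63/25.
[2; 1, 1, 12]

Euclidean algorithm steps:
63 = 2 × 25 + 13
25 = 1 × 13 + 12
13 = 1 × 12 + 1
12 = 12 × 1 + 0
Continued fraction: [2; 1, 1, 12]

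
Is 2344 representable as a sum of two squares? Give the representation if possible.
30² + 38² (a=30, b=38)

Factorization: 2344 = 2^3 × 293
By Fermat: n is sum of two squares iff every prime p ≡ 3 (mod 4) appears to even power.
All primes ≡ 3 (mod 4) appear to even power.
Search a = 0, 1, 2, … for 2344 - a² a perfect square: first hit at a = 30: 2344 - 900 = 1444 = 38².
2344 = 30² + 38² = 900 + 1444 ✓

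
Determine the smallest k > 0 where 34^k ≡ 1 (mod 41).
40

41 is prime, so ord(34) divides φ(41) = 40.
Divisors of 40: 1, 2, 4, 5, 8, 10, 20, 40.
Repeated squaring: 34^1 ≡ 34, 34^2 ≡ 8, 34^4 ≡ 23, 34^8 ≡ 37, 34^16 ≡ 16, 34^32 ≡ 10 (mod 41).
Test 34^d mod 41 for each divisor d in increasing order:
34^1 ≡ 34
34^2 ≡ 8
34^4 ≡ 23
34^5 = 34^4·34^1 ≡ 3
34^8 ≡ 37
34^10 = 34^8·34^2 ≡ 9
34^20 = 34^16·34^4 ≡ 40
34^40 = 34^32·34^8 ≡ 1  ← first divisor giving 1
The order is 40.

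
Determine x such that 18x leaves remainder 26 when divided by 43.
x ≡ 11 (mod 43)

gcd(18, 43) = 1, which divides 26, so solutions exist.
Find 18^(-1) mod 43 by the extended Euclidean algorithm:
43 = 2 × 18 + 7  ⟹  7 = (1)·43 + (-2)·18
18 = 2 × 7 + 4  ⟹  4 = (-2)·43 + (5)·18
7 = 1 × 4 + 3  ⟹  3 = (3)·43 + (-7)·18
4 = 1 × 3 + 1  ⟹  1 = (-5)·43 + (12)·18
So (12)·18 ≡ 1 (mod 43), i.e. 18^(-1) ≡ 12 (mod 43).
x ≡ 12 × 26 = 312 ≡ 11 (mod 43).
Check: 18 × 11 = 198 ≡ 26 (mod 43).
Unique solution: x ≡ 11 (mod 43)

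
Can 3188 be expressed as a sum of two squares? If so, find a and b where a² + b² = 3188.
22² + 52² (a=22, b=52)

Factorization: 3188 = 2^2 × 797
By Fermat: n is sum of two squares iff every prime p ≡ 3 (mod 4) appears to even power.
All primes ≡ 3 (mod 4) appear to even power.
Search a = 0, 1, 2, … for 3188 - a² a perfect square: first hit at a = 22: 3188 - 484 = 2704 = 52².
3188 = 22² + 52² = 484 + 2704 ✓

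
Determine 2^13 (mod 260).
132

Repeated squaring. Binary of 13 = 1101.
2^1 ≡ 2 (mod 260); 2^2 ≡ 4 (mod 260); 2^4 ≡ 16 (mod 260); 2^8 ≡ 256 (mod 260)
2^13 = 2^1 × 2^4 × 2^8 ≡ 132 (mod 260)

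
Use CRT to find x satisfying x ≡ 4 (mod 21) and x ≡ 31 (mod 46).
445

Using Chinese Remainder Theorem:
M = 21 × 46 = 966
M1 = 46, M2 = 21
y1 = 46^(-1) mod 21 = 16
y2 = 21^(-1) mod 46 = 11
x = (4×46×16 + 31×21×11) mod 966 = 445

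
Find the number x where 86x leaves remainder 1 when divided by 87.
86

gcd(86, 87) = 1, so the inverse exists.
Extended Euclidean algorithm on (87, 86):
87 = 1 × 86 + 1  ⟹  1 = (1)·87 + (-1)·86
So (-1)·86 ≡ 1 (mod 87), i.e. 86^(-1) ≡ -1 ≡ 86 (mod 87).
Check: 86 × 86 = 7396 ≡ 1 (mod 87)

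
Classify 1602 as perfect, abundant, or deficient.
abundant

Proper divisors of 1602: sum = 1 + 2 + 3 + 6 + 9 + 18 + 89 + 178 + 267 + 534 + 801 = 1908
Since 1908 > 1602, 1602 is abundant.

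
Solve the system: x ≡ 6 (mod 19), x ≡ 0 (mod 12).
120

Using Chinese Remainder Theorem:
M = 19 × 12 = 228
M1 = 12, M2 = 19
y1 = 12^(-1) mod 19 = 8
y2 = 19^(-1) mod 12 = 7
x = (6×12×8 + 0×19×7) mod 228 = 120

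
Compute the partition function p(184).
980462880430

p(n) counts ways to write n as a sum of positive integers (order ignored).
Euler's pentagonal recurrence: p(k) = p(k-1) + p(k-2) - p(k-5) - p(k-7) + p(k-12) + p(k-15) - ... (offsets j(3j∓1)/2, signs ++--, p(0)=1, p(<0)=0).
DP table for k = 0..183: p(0)=1, p(1)=1, p(2)=2, p(3)=3, p(4)=5, p(5)=7, p(6)=11, p(7)=15, p(8)=22, p(9)=30, p(10)=42, p(11)=56, p(12)=77, p(13)=101, p(14)=135, p(15)=176, p(16)=231, p(17)=297, p(18)=385, p(19)=490, p(20)=627, p(21)=792, p(22)=1002, p(23)=1255, p(24)=1575, p(25)=1958, p(26)=2436, p(27)=3010, p(28)=3718, p(29)=4565, p(30)=5604, p(31)=6842, p(32)=8349, p(33)=10143, p(34)=12310, p(35)=14883, p(36)=17977, p(37)=21637, p(38)=26015, p(39)=31185, p(40)=37338, p(41)=44583, p(42)=53174, p(43)=63261, p(44)=75175, p(45)=89134, p(46)=105558, p(47)=124754, p(48)=147273, p(49)=173525, p(50)=204226, p(51)=239943, p(52)=281589, p(53)=329931, p(54)=386155, p(55)=451276, p(56)=526823, p(57)=614154, p(58)=715220, p(59)=831820, p(60)=966467, p(61)=1121505, p(62)=1300156, p(63)=1505499, p(64)=1741630, p(65)=2012558, p(66)=2323520, p(67)=2679689, p(68)=3087735, p(69)=3554345, p(70)=4087968, p(71)=4697205, p(72)=5392783, p(73)=6185689, p(74)=7089500, p(75)=8118264, p(76)=9289091, p(77)=10619863, p(78)=12132164, p(79)=13848650, p(80)=15796476, p(81)=18004327, p(82)=20506255, p(83)=23338469, p(84)=26543660, p(85)=30167357, p(86)=34262962, p(87)=38887673, p(88)=44108109, p(89)=49995925, p(90)=56634173, p(91)=64112359, p(92)=72533807, p(93)=82010177, p(94)=92669720, p(95)=104651419, p(96)=118114304, p(97)=133230930, p(98)=150198136, p(99)=169229875, p(100)=190569292, p(101)=214481126, p(102)=241265379, p(103)=271248950, p(104)=304801365, p(105)=342325709, p(106)=384276336, p(107)=431149389, p(108)=483502844, p(109)=541946240, p(110)=607163746, p(111)=679903203, p(112)=761002156, p(113)=851376628, p(114)=952050665, p(115)=1064144451, p(116)=1188908248, p(117)=1327710076, p(118)=1482074143, p(119)=1653668665, p(120)=1844349560, p(121)=2056148051, p(122)=2291320912, p(123)=2552338241, p(124)=2841940500, p(125)=3163127352, p(126)=3519222692, p(127)=3913864295, p(128)=4351078600, p(129)=4835271870, p(130)=5371315400, p(131)=5964539504, p(132)=6620830889, p(133)=7346629512, p(134)=8149040695, p(135)=9035836076, p(136)=10015581680, p(137)=11097645016, p(138)=12292341831, p(139)=13610949895, p(140)=15065878135, p(141)=16670689208, p(142)=18440293320, p(143)=20390982757, p(144)=22540654445, p(145)=24908858009, p(146)=27517052599, p(147)=30388671978, p(148)=33549419497, p(149)=37027355200, p(150)=40853235313, p(151)=45060624582, p(152)=49686288421, p(153)=54770336324, p(154)=60356673280, p(155)=66493182097, p(156)=73232243759, p(157)=80630964769, p(158)=88751778802, p(159)=97662728555, p(160)=107438159466, p(161)=118159068427, p(162)=129913904637, p(163)=142798995930, p(164)=156919475295, p(165)=172389800255, p(166)=189334822579, p(167)=207890420102, p(168)=228204732751, p(169)=250438925115, p(170)=274768617130, p(171)=301384802048, p(172)=330495499613, p(173)=362326859895, p(174)=397125074750, p(175)=435157697830, p(176)=476715857290, p(177)=522115831195, p(178)=571701605655, p(179)=625846753120, p(180)=684957390936, p(181)=749474411781, p(182)=819876908323, p(183)=896684817527.
Final step: p(184) = p(183) + p(182) - p(179) - p(177) + p(172) + p(169) - p(162) - p(158) + p(149) + p(144) - p(133) - p(127) + p(114) + p(107) - p(92) - p(84) + p(67) + p(58) - p(39) - p(29) + p(8)
= 896684817527 + 819876908323 - 625846753120 - 522115831195 + 330495499613 + 250438925115 - 129913904637 - 88751778802 + 37027355200 + 22540654445 - 7346629512 - 3913864295 + 952050665 + 431149389 - 72533807 - 26543660 + 2679689 + 715220 - 31185 - 4565 + 22
= 980462880430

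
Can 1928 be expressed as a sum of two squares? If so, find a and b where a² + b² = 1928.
22² + 38² (a=22, b=38)

Factorization: 1928 = 2^3 × 241
By Fermat: n is sum of two squares iff every prime p ≡ 3 (mod 4) appears to even power.
All primes ≡ 3 (mod 4) appear to even power.
Search a = 0, 1, 2, … for 1928 - a² a perfect square: first hit at a = 22: 1928 - 484 = 1444 = 38².
1928 = 22² + 38² = 484 + 1444 ✓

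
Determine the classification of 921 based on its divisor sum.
deficient

Proper divisors of 921: sum = 1 + 3 + 307 = 311
Since 311 < 921, 921 is deficient.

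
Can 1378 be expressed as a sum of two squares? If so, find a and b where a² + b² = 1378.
3² + 37² (a=3, b=37)

Factorization: 1378 = 2 × 13 × 53
By Fermat: n is sum of two squares iff every prime p ≡ 3 (mod 4) appears to even power.
All primes ≡ 3 (mod 4) appear to even power.
Search a = 0, 1, 2, … for 1378 - a² a perfect square: first hit at a = 3: 1378 - 9 = 1369 = 37².
1378 = 3² + 37² = 9 + 1369 ✓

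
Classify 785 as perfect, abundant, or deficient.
deficient

Proper divisors of 785: sum = 1 + 5 + 157 = 163
Since 163 < 785, 785 is deficient.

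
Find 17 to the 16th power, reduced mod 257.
256

Repeated squaring. Binary of 16 = 10000.
17^1 ≡ 17 (mod 257); 17^2 ≡ 32 (mod 257); 17^4 ≡ 253 (mod 257); 17^8 ≡ 16 (mod 257); 17^16 ≡ 256 (mod 257)
17^16 = 17^16 ≡ 256 (mod 257)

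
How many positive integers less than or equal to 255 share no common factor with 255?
128

255 = 3 × 5 × 17
φ(n) = n × ∏(1 - 1/p) for each prime p dividing n
φ(255) = 255 × (1 - 1/3) × (1 - 1/5) × (1 - 1/17) = 128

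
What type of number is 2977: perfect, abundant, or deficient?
deficient

Proper divisors of 2977: sum = 1 + 13 + 229 = 243
Since 243 < 2977, 2977 is deficient.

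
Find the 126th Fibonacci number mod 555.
263

Matrix identity: Q^n = [[F_(n+1), F_n], [F_n, F_(n-1)]] with Q = [[1,1],[1,0]].
n = 126 = 1111110₂. Square-and-multiply, entries mod 555:
Q^1 = [[1,1],[1,0]]
Q^3 = (Q^1)²·Q = [[3,2],[2,1]]
Q^7 = (Q^3)²·Q = [[21,13],[13,8]]
Q^15 = (Q^7)²·Q = [[432,55],[55,377]]
Q^31 = (Q^15)²·Q = [[489,394],[394,95]]
Q^63 = (Q^31)²·Q = [[78,307],[307,326]]
Q^126 = (Q^63)² = [[433,263],[263,170]]
F_126 mod 555 = Q^126[0][1] = 263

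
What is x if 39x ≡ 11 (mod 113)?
x ≡ 93 (mod 113)

gcd(39, 113) = 1, which divides 11, so solutions exist.
Find 39^(-1) mod 113 by the extended Euclidean algorithm:
113 = 2 × 39 + 35  ⟹  35 = (1)·113 + (-2)·39
39 = 1 × 35 + 4  ⟹  4 = (-1)·113 + (3)·39
35 = 8 × 4 + 3  ⟹  3 = (9)·113 + (-26)·39
4 = 1 × 3 + 1  ⟹  1 = (-10)·113 + (29)·39
So (29)·39 ≡ 1 (mod 113), i.e. 39^(-1) ≡ 29 (mod 113).
x ≡ 29 × 11 = 319 ≡ 93 (mod 113).
Check: 39 × 93 = 3627 ≡ 11 (mod 113).
Unique solution: x ≡ 93 (mod 113)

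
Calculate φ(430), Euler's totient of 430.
168

430 = 2 × 5 × 43
φ(n) = n × ∏(1 - 1/p) for each prime p dividing n
φ(430) = 430 × (1 - 1/2) × (1 - 1/5) × (1 - 1/43) = 168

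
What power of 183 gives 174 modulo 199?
123

Baby-step giant-step with step n = ⌈√199⌉ = 15.
Baby steps 183^j mod 199 (j:value) for j=0..14: 0:1, 1:183, 2:57, 3:83, 4:65, 5:154, 6:123, 7:22, 8:46, 9:60, 10:35, 11:37, 12:5, 13:119, 14:86.
Giant-step multiplier: 183^(-15) ≡ 183^(198-15) = 183^183 ≡ 82 (mod 199).
Giant steps γ_i = 174·82^i mod 199: γ_0=174, γ_1=139, γ_2=55, γ_3=132, γ_4=78, γ_5=28, γ_6=107, γ_7=18, γ_8=83 (in table at j=3).
x = i·n + j = 8·15 + 3 = 123.
Check: 183^123 ≡ 174 (mod 199).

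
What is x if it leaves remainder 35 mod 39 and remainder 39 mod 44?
347

Using Chinese Remainder Theorem:
M = 39 × 44 = 1716
M1 = 44, M2 = 39
y1 = 44^(-1) mod 39 = 8
y2 = 39^(-1) mod 44 = 35
x = (35×44×8 + 39×39×35) mod 1716 = 347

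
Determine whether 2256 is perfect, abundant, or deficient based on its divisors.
abundant

Proper divisors of 2256: sum = 1 + 2 + 3 + 4 + 6 + 8 + 12 + 16 + ... + 376 + 564 + 752 + 1128 (19 divisors) = 3696
Since 3696 > 2256, 2256 is abundant.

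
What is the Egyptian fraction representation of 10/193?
1/20 + 1/552 + 1/532680

Greedy algorithm:
10/193: ceiling(193/10) = 20, use 1/20
7/3860: ceiling(3860/7) = 552, use 1/552
1/532680: ceiling(532680/1) = 532680, use 1/532680
Result: 10/193 = 1/20 + 1/552 + 1/532680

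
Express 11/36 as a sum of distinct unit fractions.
1/4 + 1/18

Greedy algorithm:
11/36: ceiling(36/11) = 4, use 1/4
1/18: ceiling(18/1) = 18, use 1/18
Result: 11/36 = 1/4 + 1/18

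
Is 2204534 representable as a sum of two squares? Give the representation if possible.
Not possible

Factorization: 2204534 = 2 × 31^3 × 37
By Fermat: n is sum of two squares iff every prime p ≡ 3 (mod 4) appears to even power.
Prime(s) ≡ 3 (mod 4) with odd exponent: [(31, 3)]
Therefore 2204534 cannot be expressed as a² + b².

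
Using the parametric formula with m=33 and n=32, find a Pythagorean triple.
(65, 2112, 2113)

Euclid's formula: a = m² - n², b = 2mn, c = m² + n²
m = 33, n = 32
a = 33² - 32² = 1089 - 1024 = 65
b = 2 × 33 × 32 = 2112
c = 33² + 32² = 1089 + 1024 = 2113
Verification: 65² + 2112² = 4225 + 4460544 = 4464769 = 2113² ✓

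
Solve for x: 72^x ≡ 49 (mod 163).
26

Baby-step giant-step with step n = ⌈√163⌉ = 13.
Baby steps 72^j mod 163 (j:value) for j=0..12: 0:1, 1:72, 2:131, 3:141, 4:46, 5:52, 6:158, 7:129, 8:160, 9:110, 10:96, 11:66, 12:25.
Giant-step multiplier: 72^(-13) ≡ 72^(162-13) = 72^149 ≡ 70 (mod 163).
Giant steps γ_i = 49·70^i mod 163: γ_0=49, γ_1=7, γ_2=1 (in table at j=0).
x = i·n + j = 2·13 + 0 = 26.
Check: 72^26 ≡ 49 (mod 163).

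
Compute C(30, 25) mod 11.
1

Using Lucas' theorem:
Write n=30 and k=25 in base 11:
n in base 11: [2, 8]
k in base 11: [2, 3]
C(30,25) mod 11 = ∏ C(n_i, k_i) mod 11
Digit binomials (mod 11): C(2,2) = 1; C(8,3) = 56 ≡ 1
Product: 1 × 1 = 1 ≡ 1 (mod 11)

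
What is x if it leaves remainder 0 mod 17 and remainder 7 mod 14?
119

Using Chinese Remainder Theorem:
M = 17 × 14 = 238
M1 = 14, M2 = 17
y1 = 14^(-1) mod 17 = 11
y2 = 17^(-1) mod 14 = 5
x = (0×14×11 + 7×17×5) mod 238 = 119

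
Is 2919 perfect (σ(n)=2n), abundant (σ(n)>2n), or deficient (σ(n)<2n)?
deficient

Proper divisors of 2919: sum = 1 + 3 + 7 + 21 + 139 + 417 + 973 = 1561
Since 1561 < 2919, 2919 is deficient.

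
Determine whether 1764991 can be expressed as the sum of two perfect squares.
Not possible

Factorization: 1764991 = 17 × 47^3
By Fermat: n is sum of two squares iff every prime p ≡ 3 (mod 4) appears to even power.
Prime(s) ≡ 3 (mod 4) with odd exponent: [(47, 3)]
Therefore 1764991 cannot be expressed as a² + b².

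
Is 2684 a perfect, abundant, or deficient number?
deficient

Proper divisors of 2684: sum = 1 + 2 + 4 + 11 + 22 + 44 + 61 + 122 + 244 + 671 + 1342 = 2524
Since 2524 < 2684, 2684 is deficient.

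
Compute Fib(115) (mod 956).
617

Matrix identity: Q^n = [[F_(n+1), F_n], [F_n, F_(n-1)]] with Q = [[1,1],[1,0]].
n = 115 = 1110011₂. Square-and-multiply, entries mod 956:
Q^1 = [[1,1],[1,0]]
Q^3 = (Q^1)²·Q = [[3,2],[2,1]]
Q^7 = (Q^3)²·Q = [[21,13],[13,8]]
Q^14 = (Q^7)² = [[610,377],[377,233]]
Q^28 = (Q^14)² = [[857,419],[419,438]]
Q^57 = (Q^28)²·Q = [[451,854],[854,553]]
Q^115 = (Q^57)²·Q = [[501,617],[617,840]]
F_115 mod 956 = Q^115[0][1] = 617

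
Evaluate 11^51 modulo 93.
89

Repeated squaring. Binary of 51 = 110011.
11^1 ≡ 11 (mod 93); 11^2 ≡ 28 (mod 93); 11^4 ≡ 40 (mod 93); 11^8 ≡ 19 (mod 93); 11^16 ≡ 82 (mod 93); 11^32 ≡ 28 (mod 93)
11^51 = 11^1 × 11^2 × 11^16 × 11^32 ≡ 89 (mod 93)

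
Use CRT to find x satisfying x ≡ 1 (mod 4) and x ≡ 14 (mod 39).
53

Using Chinese Remainder Theorem:
M = 4 × 39 = 156
M1 = 39, M2 = 4
y1 = 39^(-1) mod 4 = 3
y2 = 4^(-1) mod 39 = 10
x = (1×39×3 + 14×4×10) mod 156 = 53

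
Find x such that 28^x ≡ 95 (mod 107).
97

Baby-step giant-step with step n = ⌈√107⌉ = 11.
Baby steps 28^j mod 107 (j:value) for j=0..10: 0:1, 1:28, 2:35, 3:17, 4:48, 5:60, 6:75, 7:67, 8:57, 9:98, 10:69.
Giant-step multiplier: 28^(-11) ≡ 28^(106-11) = 28^95 ≡ 18 (mod 107).
Giant steps γ_i = 95·18^i mod 107: γ_0=95, γ_1=105, γ_2=71, γ_3=101, γ_4=106, γ_5=89, γ_6=104, γ_7=53, γ_8=98 (in table at j=9).
x = i·n + j = 8·11 + 9 = 97.
Check: 28^97 ≡ 95 (mod 107).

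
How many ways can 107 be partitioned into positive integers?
431149389

p(n) counts ways to write n as a sum of positive integers (order ignored).
Euler's pentagonal recurrence: p(k) = p(k-1) + p(k-2) - p(k-5) - p(k-7) + p(k-12) + p(k-15) - ... (offsets j(3j∓1)/2, signs ++--, p(0)=1, p(<0)=0).
DP table for k = 0..106: p(0)=1, p(1)=1, p(2)=2, p(3)=3, p(4)=5, p(5)=7, p(6)=11, p(7)=15, p(8)=22, p(9)=30, p(10)=42, p(11)=56, p(12)=77, p(13)=101, p(14)=135, p(15)=176, p(16)=231, p(17)=297, p(18)=385, p(19)=490, p(20)=627, p(21)=792, p(22)=1002, p(23)=1255, p(24)=1575, p(25)=1958, p(26)=2436, p(27)=3010, p(28)=3718, p(29)=4565, p(30)=5604, p(31)=6842, p(32)=8349, p(33)=10143, p(34)=12310, p(35)=14883, p(36)=17977, p(37)=21637, p(38)=26015, p(39)=31185, p(40)=37338, p(41)=44583, p(42)=53174, p(43)=63261, p(44)=75175, p(45)=89134, p(46)=105558, p(47)=124754, p(48)=147273, p(49)=173525, p(50)=204226, p(51)=239943, p(52)=281589, p(53)=329931, p(54)=386155, p(55)=451276, p(56)=526823, p(57)=614154, p(58)=715220, p(59)=831820, p(60)=966467, p(61)=1121505, p(62)=1300156, p(63)=1505499, p(64)=1741630, p(65)=2012558, p(66)=2323520, p(67)=2679689, p(68)=3087735, p(69)=3554345, p(70)=4087968, p(71)=4697205, p(72)=5392783, p(73)=6185689, p(74)=7089500, p(75)=8118264, p(76)=9289091, p(77)=10619863, p(78)=12132164, p(79)=13848650, p(80)=15796476, p(81)=18004327, p(82)=20506255, p(83)=23338469, p(84)=26543660, p(85)=30167357, p(86)=34262962, p(87)=38887673, p(88)=44108109, p(89)=49995925, p(90)=56634173, p(91)=64112359, p(92)=72533807, p(93)=82010177, p(94)=92669720, p(95)=104651419, p(96)=118114304, p(97)=133230930, p(98)=150198136, p(99)=169229875, p(100)=190569292, p(101)=214481126, p(102)=241265379, p(103)=271248950, p(104)=304801365, p(105)=342325709, p(106)=384276336.
Final step: p(107) = p(106) + p(105) - p(102) - p(100) + p(95) + p(92) - p(85) - p(81) + p(72) + p(67) - p(56) - p(50) + p(37) + p(30) - p(15) - p(7)
= 384276336 + 342325709 - 241265379 - 190569292 + 104651419 + 72533807 - 30167357 - 18004327 + 5392783 + 2679689 - 526823 - 204226 + 21637 + 5604 - 176 - 15
= 431149389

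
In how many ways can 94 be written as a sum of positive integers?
92669720

p(n) counts ways to write n as a sum of positive integers (order ignored).
Euler's pentagonal recurrence: p(k) = p(k-1) + p(k-2) - p(k-5) - p(k-7) + p(k-12) + p(k-15) - ... (offsets j(3j∓1)/2, signs ++--, p(0)=1, p(<0)=0).
DP table for k = 0..93: p(0)=1, p(1)=1, p(2)=2, p(3)=3, p(4)=5, p(5)=7, p(6)=11, p(7)=15, p(8)=22, p(9)=30, p(10)=42, p(11)=56, p(12)=77, p(13)=101, p(14)=135, p(15)=176, p(16)=231, p(17)=297, p(18)=385, p(19)=490, p(20)=627, p(21)=792, p(22)=1002, p(23)=1255, p(24)=1575, p(25)=1958, p(26)=2436, p(27)=3010, p(28)=3718, p(29)=4565, p(30)=5604, p(31)=6842, p(32)=8349, p(33)=10143, p(34)=12310, p(35)=14883, p(36)=17977, p(37)=21637, p(38)=26015, p(39)=31185, p(40)=37338, p(41)=44583, p(42)=53174, p(43)=63261, p(44)=75175, p(45)=89134, p(46)=105558, p(47)=124754, p(48)=147273, p(49)=173525, p(50)=204226, p(51)=239943, p(52)=281589, p(53)=329931, p(54)=386155, p(55)=451276, p(56)=526823, p(57)=614154, p(58)=715220, p(59)=831820, p(60)=966467, p(61)=1121505, p(62)=1300156, p(63)=1505499, p(64)=1741630, p(65)=2012558, p(66)=2323520, p(67)=2679689, p(68)=3087735, p(69)=3554345, p(70)=4087968, p(71)=4697205, p(72)=5392783, p(73)=6185689, p(74)=7089500, p(75)=8118264, p(76)=9289091, p(77)=10619863, p(78)=12132164, p(79)=13848650, p(80)=15796476, p(81)=18004327, p(82)=20506255, p(83)=23338469, p(84)=26543660, p(85)=30167357, p(86)=34262962, p(87)=38887673, p(88)=44108109, p(89)=49995925, p(90)=56634173, p(91)=64112359, p(92)=72533807, p(93)=82010177.
Final step: p(94) = p(93) + p(92) - p(89) - p(87) + p(82) + p(79) - p(72) - p(68) + p(59) + p(54) - p(43) - p(37) + p(24) + p(17) - p(2)
= 82010177 + 72533807 - 49995925 - 38887673 + 20506255 + 13848650 - 5392783 - 3087735 + 831820 + 386155 - 63261 - 21637 + 1575 + 297 - 2
= 92669720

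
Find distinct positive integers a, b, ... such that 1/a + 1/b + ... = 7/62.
1/9 + 1/558

Greedy algorithm:
7/62: ceiling(62/7) = 9, use 1/9
1/558: ceiling(558/1) = 558, use 1/558
Result: 7/62 = 1/9 + 1/558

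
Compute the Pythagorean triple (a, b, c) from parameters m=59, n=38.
(2037, 4484, 4925)

Euclid's formula: a = m² - n², b = 2mn, c = m² + n²
m = 59, n = 38
a = 59² - 38² = 3481 - 1444 = 2037
b = 2 × 59 × 38 = 4484
c = 59² + 38² = 3481 + 1444 = 4925
Verification: 2037² + 4484² = 4149369 + 20106256 = 24255625 = 4925² ✓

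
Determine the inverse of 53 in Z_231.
170

gcd(53, 231) = 1, so the inverse exists.
Extended Euclidean algorithm on (231, 53):
231 = 4 × 53 + 19  ⟹  19 = (1)·231 + (-4)·53
53 = 2 × 19 + 15  ⟹  15 = (-2)·231 + (9)·53
19 = 1 × 15 + 4  ⟹  4 = (3)·231 + (-13)·53
15 = 3 × 4 + 3  ⟹  3 = (-11)·231 + (48)·53
4 = 1 × 3 + 1  ⟹  1 = (14)·231 + (-61)·53
So (-61)·53 ≡ 1 (mod 231), i.e. 53^(-1) ≡ -61 ≡ 170 (mod 231).
Check: 53 × 170 = 9010 ≡ 1 (mod 231)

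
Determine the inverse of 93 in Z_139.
3

gcd(93, 139) = 1, so the inverse exists.
Extended Euclidean algorithm on (139, 93):
139 = 1 × 93 + 46  ⟹  46 = (1)·139 + (-1)·93
93 = 2 × 46 + 1  ⟹  1 = (-2)·139 + (3)·93
So (3)·93 ≡ 1 (mod 139), i.e. 93^(-1) ≡ 3 (mod 139).
Check: 93 × 3 = 279 ≡ 1 (mod 139)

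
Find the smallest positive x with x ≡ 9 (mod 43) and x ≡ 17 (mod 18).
611

Using Chinese Remainder Theorem:
M = 43 × 18 = 774
M1 = 18, M2 = 43
y1 = 18^(-1) mod 43 = 12
y2 = 43^(-1) mod 18 = 13
x = (9×18×12 + 17×43×13) mod 774 = 611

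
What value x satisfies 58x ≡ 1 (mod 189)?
88

gcd(58, 189) = 1, so the inverse exists.
Extended Euclidean algorithm on (189, 58):
189 = 3 × 58 + 15  ⟹  15 = (1)·189 + (-3)·58
58 = 3 × 15 + 13  ⟹  13 = (-3)·189 + (10)·58
15 = 1 × 13 + 2  ⟹  2 = (4)·189 + (-13)·58
13 = 6 × 2 + 1  ⟹  1 = (-27)·189 + (88)·58
So (88)·58 ≡ 1 (mod 189), i.e. 58^(-1) ≡ 88 (mod 189).
Check: 58 × 88 = 5104 ≡ 1 (mod 189)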